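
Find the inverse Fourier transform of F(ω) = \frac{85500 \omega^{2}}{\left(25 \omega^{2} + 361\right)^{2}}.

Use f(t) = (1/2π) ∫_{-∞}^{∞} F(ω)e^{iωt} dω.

f(t) = 9 \left(1 - \frac{19 \left|{t}\right|}{5}\right) e^{- \frac{19 \left|{t}\right|}{5}}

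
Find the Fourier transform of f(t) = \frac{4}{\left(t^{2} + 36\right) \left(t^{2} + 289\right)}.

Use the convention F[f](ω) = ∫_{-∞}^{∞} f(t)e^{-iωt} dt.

F(ω) = \frac{2 \pi \left(17 e^{11 \left|{\omega}\right|} - 6\right) e^{- 17 \left|{\omega}\right|}}{12903}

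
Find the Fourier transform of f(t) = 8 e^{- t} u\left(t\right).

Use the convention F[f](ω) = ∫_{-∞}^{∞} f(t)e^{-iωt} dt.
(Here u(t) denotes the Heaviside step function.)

F(ω) = \frac{8}{i \omega + 1}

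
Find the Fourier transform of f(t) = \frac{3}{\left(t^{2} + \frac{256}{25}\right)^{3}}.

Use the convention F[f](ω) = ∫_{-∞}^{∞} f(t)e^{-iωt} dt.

F(ω) = \frac{375 \pi \left(256 \omega^{2} + 240 \left|{\omega}\right| + 75\right) e^{- \frac{16 \left|{\omega}\right|}{5}}}{8388608}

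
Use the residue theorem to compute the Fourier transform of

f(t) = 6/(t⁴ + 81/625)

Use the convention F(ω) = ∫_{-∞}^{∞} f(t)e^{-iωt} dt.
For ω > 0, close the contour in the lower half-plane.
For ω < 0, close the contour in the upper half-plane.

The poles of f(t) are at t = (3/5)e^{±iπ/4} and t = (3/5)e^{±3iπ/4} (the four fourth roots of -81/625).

Let g(z) = f(z)e^{-iωz}; for large |z| the factor e^{-iωz} decays in the lower half-plane when ω > 0 and in the upper half-plane when ω < 0.

Case ω > 0 (lower half-plane, clockwise contour ⇒ F(ω) = -2πi·ΣRes):
  Res_{z = - \frac{3 \sqrt{2}}{10} - \frac{3 \sqrt{2} i}{10}} g(z) = \frac{125 \sqrt{2} i \left(1 - i\right) e^{\frac{3 \sqrt{2} \omega \left(-1 + i\right)}{10}}}{36}
  Res_{z = \frac{3 \sqrt{2}}{10} - \frac{3 \sqrt{2} i}{10}} g(z) = \frac{125 \sqrt{2} i \left(1 + i\right) e^{- \frac{3 \sqrt{2} \omega \left(1 + i\right)}{10}}}{36}
  F(ω) = -2πi·ΣRes = \frac{125 \sqrt{2} \pi \left(1 - i\right) \left(e^{\frac{3 \sqrt{2} i \omega}{5}} + i\right) e^{- \frac{3 \sqrt{2} \omega \left(1 + i\right)}{10}}}{18} = \frac{250 \pi e^{- \frac{3 \sqrt{2} \omega}{10}} \sin{\left(\frac{3 \sqrt{2} \omega}{10} + \frac{\pi}{4} \right)}}{9}

Case ω < 0 (upper half-plane, counterclockwise contour ⇒ F(ω) = +2πi·ΣRes):
  Res_{z = \frac{3 \sqrt{2}}{10} + \frac{3 \sqrt{2} i}{10}} g(z) = \frac{125 \sqrt{2} i \left(-1 + i\right) e^{\frac{3 \sqrt{2} \omega \left(1 - i\right)}{10}}}{36}
  Res_{z = - \frac{3 \sqrt{2}}{10} + \frac{3 \sqrt{2} i}{10}} g(z) = \frac{125 \sqrt{2} \left(1 - i\right) e^{\frac{3 \sqrt{2} \omega \left(1 + i\right)}{10}}}{36}
  F(ω) = 2πi·ΣRes = - \frac{125 \sqrt{2} i \pi \left(i \left(1 - i\right) e^{\frac{3 \sqrt{2} \omega \left(1 - i\right)}{10}} - \left(1 - i\right) e^{\frac{3 \sqrt{2} \omega \left(1 + i\right)}{10}}\right)}{18} = \frac{250 \pi e^{\frac{3 \sqrt{2} \omega}{10}} \cos{\left(\frac{3 \sqrt{2} \omega}{10} + \frac{\pi}{4} \right)}}{9}

Both cases combine into a single formula in |ω|:

F(ω) = \frac{250 \pi e^{- \frac{3 \sqrt{2} \left|{\omega}\right|}{10}} \sin{\left(\frac{3 \sqrt{2} \left|{\omega}\right|}{10} + \frac{\pi}{4} \right)}}{9}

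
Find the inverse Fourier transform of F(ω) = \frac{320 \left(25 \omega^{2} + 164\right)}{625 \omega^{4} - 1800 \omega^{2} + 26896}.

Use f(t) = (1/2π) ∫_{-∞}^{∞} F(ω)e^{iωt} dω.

f(t) = 4 e^{- \frac{8 \left|{t}\right|}{5}} \cos{\left(2 \left|{t}\right| \right)}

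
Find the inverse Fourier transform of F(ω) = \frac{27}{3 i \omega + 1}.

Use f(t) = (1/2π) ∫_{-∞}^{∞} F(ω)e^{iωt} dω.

f(t) = 9 e^{- \frac{t}{3}} u\left(t\right)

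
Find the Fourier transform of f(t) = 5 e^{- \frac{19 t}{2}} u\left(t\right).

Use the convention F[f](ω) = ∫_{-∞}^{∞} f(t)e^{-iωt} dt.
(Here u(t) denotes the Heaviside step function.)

F(ω) = \frac{10}{2 i \omega + 19}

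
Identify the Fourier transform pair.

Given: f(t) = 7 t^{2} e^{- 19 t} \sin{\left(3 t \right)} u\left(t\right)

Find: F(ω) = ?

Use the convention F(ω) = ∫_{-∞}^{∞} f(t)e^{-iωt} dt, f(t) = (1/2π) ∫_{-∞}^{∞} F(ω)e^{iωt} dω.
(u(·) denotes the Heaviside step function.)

F(ω) = \frac{126 \left(\left(i \omega + 19\right)^{2} - 3\right)}{\left(\left(i \omega + 19\right)^{2} + 9\right)^{3}}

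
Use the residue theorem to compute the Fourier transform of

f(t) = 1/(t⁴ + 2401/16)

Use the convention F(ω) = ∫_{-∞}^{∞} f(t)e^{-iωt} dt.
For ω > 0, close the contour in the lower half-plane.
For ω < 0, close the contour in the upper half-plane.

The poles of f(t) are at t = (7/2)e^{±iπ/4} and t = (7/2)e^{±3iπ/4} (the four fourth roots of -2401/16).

Let g(z) = f(z)e^{-iωz}; for large |z| the factor e^{-iωz} decays in the lower half-plane when ω > 0 and in the upper half-plane when ω < 0.

Case ω > 0 (lower half-plane, clockwise contour ⇒ F(ω) = -2πi·ΣRes):
  Res_{z = - \frac{7 \sqrt{2}}{4} - \frac{7 \sqrt{2} i}{4}} g(z) = \frac{\sqrt{2} \left(1 + i\right) e^{\frac{7 \sqrt{2} \omega \left(-1 + i\right)}{4}}}{343}
  Res_{z = \frac{7 \sqrt{2}}{4} - \frac{7 \sqrt{2} i}{4}} g(z) = \frac{\sqrt{2} \left(-1 + i\right) e^{- \frac{7 \sqrt{2} \omega \left(1 + i\right)}{4}}}{343}
  F(ω) = -2πi·ΣRes = \frac{2 \sqrt{2} \pi \left(\left(1 - i\right) e^{\frac{7 \sqrt{2} i \omega}{2}} + 1 + i\right) e^{- \frac{7 \sqrt{2} \omega \left(1 + i\right)}{4}}}{343} = \frac{8 \pi e^{- \frac{7 \sqrt{2} \omega}{4}} \sin{\left(\frac{7 \sqrt{2} \omega}{4} + \frac{\pi}{4} \right)}}{343}

Case ω < 0 (upper half-plane, counterclockwise contour ⇒ F(ω) = +2πi·ΣRes):
  Res_{z = \frac{7 \sqrt{2}}{4} + \frac{7 \sqrt{2} i}{4}} g(z) = - \frac{\sqrt{2} \left(1 + i\right) e^{\frac{7 \sqrt{2} \omega \left(1 - i\right)}{4}}}{343}
  Res_{z = - \frac{7 \sqrt{2}}{4} + \frac{7 \sqrt{2} i}{4}} g(z) = \frac{\sqrt{2} \left(1 - i\right) e^{\frac{7 \sqrt{2} \omega \left(1 + i\right)}{4}}}{343}
  F(ω) = 2πi·ΣRes = - \frac{2 \sqrt{2} i \pi \left(\left(1 + i\right) e^{\frac{7 \sqrt{2} \omega \left(1 - i\right)}{4}} - \left(1 - i\right) e^{\frac{7 \sqrt{2} \omega \left(1 + i\right)}{4}}\right)}{343} = \frac{8 \pi e^{\frac{7 \sqrt{2} \omega}{4}} \cos{\left(\frac{7 \sqrt{2} \omega}{4} + \frac{\pi}{4} \right)}}{343}

Both cases combine into a single formula in |ω|:

F(ω) = \frac{8 \pi e^{- \frac{7 \sqrt{2} \left|{\omega}\right|}{4}} \sin{\left(\frac{7 \sqrt{2} \left|{\omega}\right|}{4} + \frac{\pi}{4} \right)}}{343}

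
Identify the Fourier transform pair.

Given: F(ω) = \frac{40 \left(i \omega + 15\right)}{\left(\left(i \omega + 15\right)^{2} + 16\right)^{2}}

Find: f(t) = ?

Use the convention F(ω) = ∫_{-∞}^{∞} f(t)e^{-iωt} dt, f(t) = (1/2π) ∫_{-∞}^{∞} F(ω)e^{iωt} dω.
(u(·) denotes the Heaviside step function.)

f(t) = 5 t e^{- 15 t} \sin{\left(4 t \right)} u\left(t\right)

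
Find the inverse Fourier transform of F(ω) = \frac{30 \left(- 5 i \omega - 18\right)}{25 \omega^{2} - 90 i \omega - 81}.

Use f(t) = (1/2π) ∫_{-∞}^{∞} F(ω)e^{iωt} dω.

f(t) = 6 \left(\frac{9 t}{5} + 1\right) e^{- \frac{9 t}{5}} u\left(t\right)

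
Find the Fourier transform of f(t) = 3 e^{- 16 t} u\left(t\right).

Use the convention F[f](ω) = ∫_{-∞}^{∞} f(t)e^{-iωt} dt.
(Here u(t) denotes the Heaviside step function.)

F(ω) = \frac{3}{i \omega + 16}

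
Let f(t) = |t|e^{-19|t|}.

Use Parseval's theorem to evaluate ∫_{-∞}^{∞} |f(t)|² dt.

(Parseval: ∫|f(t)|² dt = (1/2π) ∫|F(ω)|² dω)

∫|f(t)|² dt = \frac{1}{13718}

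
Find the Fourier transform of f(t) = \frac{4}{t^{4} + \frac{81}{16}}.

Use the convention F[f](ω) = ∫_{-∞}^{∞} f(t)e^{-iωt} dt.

F(ω) = \frac{32 \pi e^{- \frac{3 \sqrt{2} \left|{\omega}\right|}{4}} \sin{\left(\frac{3 \sqrt{2} \left|{\omega}\right|}{4} + \frac{\pi}{4} \right)}}{27}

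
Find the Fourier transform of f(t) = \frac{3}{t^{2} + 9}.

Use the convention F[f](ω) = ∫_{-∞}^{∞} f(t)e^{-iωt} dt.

F(ω) = \pi e^{- 3 \left|{\omega}\right|}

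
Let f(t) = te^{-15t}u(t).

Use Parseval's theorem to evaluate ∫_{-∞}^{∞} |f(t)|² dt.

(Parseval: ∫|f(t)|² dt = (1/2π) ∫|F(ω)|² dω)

∫|f(t)|² dt = \frac{1}{13500}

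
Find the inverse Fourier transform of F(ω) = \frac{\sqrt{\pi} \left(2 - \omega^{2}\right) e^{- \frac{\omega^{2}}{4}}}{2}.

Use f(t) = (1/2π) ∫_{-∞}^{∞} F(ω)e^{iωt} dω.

f(t) = 2 t^{2} e^{- t^{2}}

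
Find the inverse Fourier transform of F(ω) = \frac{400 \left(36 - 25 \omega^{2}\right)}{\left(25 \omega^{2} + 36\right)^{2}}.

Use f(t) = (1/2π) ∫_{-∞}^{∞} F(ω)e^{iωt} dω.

f(t) = 8 e^{- \frac{6 \left|{t}\right|}{5}} \left|{t}\right|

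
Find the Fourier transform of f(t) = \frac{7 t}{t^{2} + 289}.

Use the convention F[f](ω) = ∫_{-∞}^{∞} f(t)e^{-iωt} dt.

F(ω) = - 7 i \pi e^{- 17 \left|{\omega}\right|} \operatorname{sign}{\left(\omega \right)}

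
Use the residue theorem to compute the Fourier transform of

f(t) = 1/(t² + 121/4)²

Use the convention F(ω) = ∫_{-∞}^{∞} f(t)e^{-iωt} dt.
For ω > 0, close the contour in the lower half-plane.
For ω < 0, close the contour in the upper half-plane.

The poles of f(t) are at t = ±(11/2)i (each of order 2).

Let g(z) = f(z)e^{-iωz}; for large |z| the factor e^{-iωz} decays in the lower half-plane when ω > 0 and in the upper half-plane when ω < 0.

Case ω > 0 (lower half-plane, clockwise contour ⇒ F(ω) = -2πi·ΣRes):
  Res_{z = - \frac{11 i}{2}} g(z) = \frac{i \left(11 \omega + 2\right) e^{- \frac{11 \omega}{2}}}{1331} (pole of order 2)
  F(ω) = -2πi·ΣRes = \frac{2 \pi \left(11 \omega + 2\right) e^{- \frac{11 \omega}{2}}}{1331}

Case ω < 0 (upper half-plane, counterclockwise contour ⇒ F(ω) = +2πi·ΣRes):
  Res_{z = \frac{11 i}{2}} g(z) = \frac{i \left(11 \omega - 2\right) e^{\frac{11 \omega}{2}}}{1331} (pole of order 2)
  F(ω) = 2πi·ΣRes = \frac{2 \pi \left(2 - 11 \omega\right) e^{\frac{11 \omega}{2}}}{1331}

Both cases combine into a single formula in |ω|:

F(ω) = \frac{2 \pi \left(11 \left|{\omega}\right| + 2\right) e^{- \frac{11 \left|{\omega}\right|}{2}}}{1331}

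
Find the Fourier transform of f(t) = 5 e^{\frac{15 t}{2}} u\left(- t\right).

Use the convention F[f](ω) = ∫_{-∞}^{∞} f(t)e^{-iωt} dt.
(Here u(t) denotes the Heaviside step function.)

F(ω) = - \frac{10}{2 i \omega - 15}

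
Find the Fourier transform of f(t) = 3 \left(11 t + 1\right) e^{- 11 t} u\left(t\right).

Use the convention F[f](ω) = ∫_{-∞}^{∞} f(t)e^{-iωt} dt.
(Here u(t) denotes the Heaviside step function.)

F(ω) = \frac{3 \left(- i \omega - 22\right)}{\omega^{2} - 22 i \omega - 121}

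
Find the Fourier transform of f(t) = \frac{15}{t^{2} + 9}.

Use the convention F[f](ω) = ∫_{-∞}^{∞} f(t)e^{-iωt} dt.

F(ω) = 5 \pi e^{- 3 \left|{\omega}\right|}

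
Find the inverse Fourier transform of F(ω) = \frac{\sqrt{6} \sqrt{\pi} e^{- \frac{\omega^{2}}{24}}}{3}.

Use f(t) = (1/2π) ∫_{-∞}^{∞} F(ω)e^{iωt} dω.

f(t) = 2 e^{- 6 t^{2}}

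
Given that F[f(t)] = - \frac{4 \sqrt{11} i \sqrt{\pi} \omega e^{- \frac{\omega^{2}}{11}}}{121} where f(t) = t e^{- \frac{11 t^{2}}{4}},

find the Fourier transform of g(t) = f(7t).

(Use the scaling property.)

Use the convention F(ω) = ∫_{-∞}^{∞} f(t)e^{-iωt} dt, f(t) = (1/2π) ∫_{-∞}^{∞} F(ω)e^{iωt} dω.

F[g](ω) = - \frac{4 \sqrt{11} i \sqrt{\pi} \omega e^{- \frac{\omega^{2}}{539}}}{5929}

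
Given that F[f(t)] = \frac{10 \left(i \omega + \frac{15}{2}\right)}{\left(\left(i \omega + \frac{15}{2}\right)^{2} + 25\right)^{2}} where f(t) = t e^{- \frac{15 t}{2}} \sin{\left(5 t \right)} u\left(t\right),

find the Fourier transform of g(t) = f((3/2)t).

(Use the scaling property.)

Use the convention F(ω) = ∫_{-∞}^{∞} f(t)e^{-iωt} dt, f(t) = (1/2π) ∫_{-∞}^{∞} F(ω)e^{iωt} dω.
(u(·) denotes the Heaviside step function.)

F[g](ω) = \frac{1440 \left(4 i \omega + 45\right)}{\left(\left(4 i \omega + 45\right)^{2} + 900\right)^{2}}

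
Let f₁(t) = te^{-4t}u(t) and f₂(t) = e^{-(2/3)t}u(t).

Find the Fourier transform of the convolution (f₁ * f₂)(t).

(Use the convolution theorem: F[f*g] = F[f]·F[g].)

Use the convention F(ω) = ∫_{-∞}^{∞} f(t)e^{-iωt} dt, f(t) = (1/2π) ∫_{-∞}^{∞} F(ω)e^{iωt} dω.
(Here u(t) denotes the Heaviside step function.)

F[f₁*f₂](ω) = \frac{3}{\left(i \omega + 4\right)^{2} \left(3 i \omega + 2\right)}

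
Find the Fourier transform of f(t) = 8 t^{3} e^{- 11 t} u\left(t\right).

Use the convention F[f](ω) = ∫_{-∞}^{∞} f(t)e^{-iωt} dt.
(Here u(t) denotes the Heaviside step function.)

F(ω) = \frac{48}{\left(i \omega + 11\right)^{4}}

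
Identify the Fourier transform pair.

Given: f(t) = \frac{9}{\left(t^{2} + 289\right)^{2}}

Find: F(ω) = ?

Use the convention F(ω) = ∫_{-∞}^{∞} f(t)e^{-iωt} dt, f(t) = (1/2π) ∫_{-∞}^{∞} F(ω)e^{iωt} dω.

F(ω) = \frac{9 \pi \left(17 \left|{\omega}\right| + 1\right) e^{- 17 \left|{\omega}\right|}}{9826}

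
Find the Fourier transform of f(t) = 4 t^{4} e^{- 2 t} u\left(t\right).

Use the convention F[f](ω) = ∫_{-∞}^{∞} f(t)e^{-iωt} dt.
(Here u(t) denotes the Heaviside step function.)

F(ω) = \frac{96}{\left(i \omega + 2\right)^{5}}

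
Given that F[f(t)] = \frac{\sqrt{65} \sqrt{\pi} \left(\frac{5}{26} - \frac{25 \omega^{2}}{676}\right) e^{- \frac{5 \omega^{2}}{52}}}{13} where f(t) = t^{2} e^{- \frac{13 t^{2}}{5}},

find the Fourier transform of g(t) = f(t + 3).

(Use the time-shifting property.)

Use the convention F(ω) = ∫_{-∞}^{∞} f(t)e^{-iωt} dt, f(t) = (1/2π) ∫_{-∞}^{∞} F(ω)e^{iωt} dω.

F[g](ω) = \frac{5 \sqrt{65} \sqrt{\pi} \left(26 - 5 \omega^{2}\right) e^{\frac{\omega \left(- 5 \omega + 156 i\right)}{52}}}{8788}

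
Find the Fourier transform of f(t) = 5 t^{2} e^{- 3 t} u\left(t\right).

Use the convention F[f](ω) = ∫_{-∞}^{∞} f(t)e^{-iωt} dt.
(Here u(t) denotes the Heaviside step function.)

F(ω) = \frac{10}{\left(i \omega + 3\right)^{3}}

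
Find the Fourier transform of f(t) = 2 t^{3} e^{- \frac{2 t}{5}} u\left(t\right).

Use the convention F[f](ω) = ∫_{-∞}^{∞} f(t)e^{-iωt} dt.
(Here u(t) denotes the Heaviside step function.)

F(ω) = \frac{7500}{\left(5 i \omega + 2\right)^{4}}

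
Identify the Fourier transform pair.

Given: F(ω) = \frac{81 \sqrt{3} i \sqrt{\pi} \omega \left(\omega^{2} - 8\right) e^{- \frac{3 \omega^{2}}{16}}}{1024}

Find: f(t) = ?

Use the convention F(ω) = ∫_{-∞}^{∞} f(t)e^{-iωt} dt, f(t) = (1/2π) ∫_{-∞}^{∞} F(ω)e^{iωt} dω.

f(t) = 3 t^{3} e^{- \frac{4 t^{2}}{3}}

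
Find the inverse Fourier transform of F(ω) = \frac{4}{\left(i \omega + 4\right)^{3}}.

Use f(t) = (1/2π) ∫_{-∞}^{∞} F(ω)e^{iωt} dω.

f(t) = 2 t^{2} e^{- 4 t} u\left(t\right)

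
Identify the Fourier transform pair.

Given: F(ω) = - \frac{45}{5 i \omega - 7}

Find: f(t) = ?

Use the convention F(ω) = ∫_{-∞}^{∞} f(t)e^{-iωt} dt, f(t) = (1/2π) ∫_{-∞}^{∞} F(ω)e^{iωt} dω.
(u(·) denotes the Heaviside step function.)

f(t) = 9 e^{\frac{7 t}{5}} u\left(- t\right)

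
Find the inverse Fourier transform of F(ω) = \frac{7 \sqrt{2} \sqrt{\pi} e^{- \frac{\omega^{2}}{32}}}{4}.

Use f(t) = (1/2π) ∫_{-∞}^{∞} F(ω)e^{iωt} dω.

f(t) = 7 e^{- 8 t^{2}}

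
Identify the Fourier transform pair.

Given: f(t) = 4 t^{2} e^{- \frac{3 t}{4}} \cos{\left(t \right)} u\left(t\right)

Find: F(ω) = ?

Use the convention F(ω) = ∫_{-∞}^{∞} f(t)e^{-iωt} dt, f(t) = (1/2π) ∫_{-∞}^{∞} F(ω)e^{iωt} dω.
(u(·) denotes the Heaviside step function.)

F(ω) = \frac{512 \left(- 192 i \omega + \left(4 i \omega + 3\right)^{3} - 144\right)}{\left(\left(4 i \omega + 3\right)^{2} + 16\right)^{3}}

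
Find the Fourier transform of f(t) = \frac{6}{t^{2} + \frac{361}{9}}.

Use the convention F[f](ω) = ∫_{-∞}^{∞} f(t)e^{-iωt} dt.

F(ω) = \frac{18 \pi e^{- \frac{19 \left|{\omega}\right|}{3}}}{19}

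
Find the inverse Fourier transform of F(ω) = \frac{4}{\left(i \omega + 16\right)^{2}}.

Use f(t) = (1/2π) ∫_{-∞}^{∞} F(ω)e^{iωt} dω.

f(t) = 4 t e^{- 16 t} u\left(t\right)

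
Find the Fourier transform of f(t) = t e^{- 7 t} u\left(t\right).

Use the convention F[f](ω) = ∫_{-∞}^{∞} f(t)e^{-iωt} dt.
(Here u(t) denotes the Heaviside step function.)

F(ω) = \frac{1}{\left(i \omega + 7\right)^{2}}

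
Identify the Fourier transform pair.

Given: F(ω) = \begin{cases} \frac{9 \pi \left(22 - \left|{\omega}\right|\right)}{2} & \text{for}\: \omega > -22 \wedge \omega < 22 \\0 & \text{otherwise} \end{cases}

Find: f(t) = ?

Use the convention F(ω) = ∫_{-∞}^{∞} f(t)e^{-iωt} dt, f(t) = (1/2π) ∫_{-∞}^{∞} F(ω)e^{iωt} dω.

f(t) = \frac{9 \sin^{2}{\left(11 t \right)}}{t^{2}}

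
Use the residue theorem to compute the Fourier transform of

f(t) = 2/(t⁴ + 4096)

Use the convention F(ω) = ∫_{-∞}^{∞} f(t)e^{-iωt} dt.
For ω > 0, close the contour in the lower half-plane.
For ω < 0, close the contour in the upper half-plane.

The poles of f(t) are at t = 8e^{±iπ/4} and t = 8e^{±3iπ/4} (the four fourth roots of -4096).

Let g(z) = f(z)e^{-iωz}; for large |z| the factor e^{-iωz} decays in the lower half-plane when ω > 0 and in the upper half-plane when ω < 0.

Case ω > 0 (lower half-plane, clockwise contour ⇒ F(ω) = -2πi·ΣRes):
  Res_{z = - 4 \sqrt{2} - 4 \sqrt{2} i} g(z) = \frac{\sqrt{2} i \left(1 - i\right) e^{4 \sqrt{2} \omega \left(-1 + i\right)}}{2048}
  Res_{z = 4 \sqrt{2} - 4 \sqrt{2} i} g(z) = \frac{\sqrt{2} i \left(1 + i\right) e^{- 4 \sqrt{2} \omega \left(1 + i\right)}}{2048}
  F(ω) = -2πi·ΣRes = \frac{\sqrt{2} \pi \left(1 - i\right) \left(e^{8 \sqrt{2} i \omega} + i\right) e^{- 4 \sqrt{2} \omega \left(1 + i\right)}}{1024} = \frac{\sqrt{2} \pi \left(\sin{\left(4 \sqrt{2} \omega \right)} + \cos{\left(4 \sqrt{2} \omega \right)}\right) e^{- 4 \sqrt{2} \omega}}{512}

Case ω < 0 (upper half-plane, counterclockwise contour ⇒ F(ω) = +2πi·ΣRes):
  Res_{z = 4 \sqrt{2} + 4 \sqrt{2} i} g(z) = \frac{\sqrt{2} i \left(-1 + i\right) e^{4 \sqrt{2} \omega \left(1 - i\right)}}{2048}
  Res_{z = - 4 \sqrt{2} + 4 \sqrt{2} i} g(z) = \frac{\sqrt{2} \left(1 - i\right) e^{4 \sqrt{2} \omega \left(1 + i\right)}}{2048}
  F(ω) = 2πi·ΣRes = - \frac{\sqrt{2} i \pi \left(i \left(1 - i\right) e^{4 \sqrt{2} \omega \left(1 - i\right)} - \left(1 - i\right) e^{4 \sqrt{2} \omega \left(1 + i\right)}\right)}{1024} = \frac{\sqrt{2} \pi \left(- \sin{\left(4 \sqrt{2} \omega \right)} + \cos{\left(4 \sqrt{2} \omega \right)}\right) e^{4 \sqrt{2} \omega}}{512}

Both cases combine into a single formula in |ω|:

F(ω) = \frac{\sqrt{2} \pi \left(\sin{\left(4 \sqrt{2} \left|{\omega}\right| \right)} + \cos{\left(4 \sqrt{2} \left|{\omega}\right| \right)}\right) e^{- 4 \sqrt{2} \left|{\omega}\right|}}{512}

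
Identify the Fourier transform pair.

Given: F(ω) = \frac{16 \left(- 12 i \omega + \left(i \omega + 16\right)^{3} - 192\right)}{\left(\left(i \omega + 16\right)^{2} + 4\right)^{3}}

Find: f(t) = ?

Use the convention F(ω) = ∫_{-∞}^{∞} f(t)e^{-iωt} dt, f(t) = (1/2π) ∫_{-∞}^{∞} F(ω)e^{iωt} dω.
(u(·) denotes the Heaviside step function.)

f(t) = 8 t^{2} e^{- 16 t} \cos{\left(2 t \right)} u\left(t\right)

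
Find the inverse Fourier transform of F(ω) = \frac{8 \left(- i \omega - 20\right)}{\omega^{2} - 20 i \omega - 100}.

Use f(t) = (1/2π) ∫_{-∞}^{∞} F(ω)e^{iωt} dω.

f(t) = 8 \left(10 t + 1\right) e^{- 10 t} u\left(t\right)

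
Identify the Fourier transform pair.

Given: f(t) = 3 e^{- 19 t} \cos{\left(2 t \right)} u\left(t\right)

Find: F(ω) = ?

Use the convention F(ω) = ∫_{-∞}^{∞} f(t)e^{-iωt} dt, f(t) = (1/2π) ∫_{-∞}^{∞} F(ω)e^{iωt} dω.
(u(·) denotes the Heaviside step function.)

F(ω) = \frac{3 \left(i \omega + 19\right)}{\left(i \omega + 19\right)^{2} + 4}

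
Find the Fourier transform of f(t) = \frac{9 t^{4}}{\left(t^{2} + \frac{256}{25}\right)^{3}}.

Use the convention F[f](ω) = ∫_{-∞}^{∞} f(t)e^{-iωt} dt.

F(ω) = \frac{9 \pi \left(256 \omega^{2} - 400 \left|{\omega}\right| + 75\right) e^{- \frac{16 \left|{\omega}\right|}{5}}}{640}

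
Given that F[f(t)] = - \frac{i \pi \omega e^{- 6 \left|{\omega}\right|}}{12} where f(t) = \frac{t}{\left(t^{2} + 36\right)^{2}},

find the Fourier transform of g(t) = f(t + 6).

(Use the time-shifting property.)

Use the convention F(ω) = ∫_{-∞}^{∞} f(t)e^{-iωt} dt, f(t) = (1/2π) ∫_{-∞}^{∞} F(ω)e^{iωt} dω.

F[g](ω) = - \frac{i \pi \omega e^{6 i \omega - 6 \left|{\omega}\right|}}{12}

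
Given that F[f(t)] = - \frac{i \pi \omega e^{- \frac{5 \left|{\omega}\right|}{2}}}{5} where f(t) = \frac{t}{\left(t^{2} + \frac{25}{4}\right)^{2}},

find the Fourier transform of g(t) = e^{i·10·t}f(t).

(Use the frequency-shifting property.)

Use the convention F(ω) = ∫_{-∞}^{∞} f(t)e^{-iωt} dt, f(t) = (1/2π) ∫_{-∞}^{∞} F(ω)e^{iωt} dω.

F[g](ω) = \frac{i \pi \left(10 - \omega\right) e^{- \frac{5 \left|{\omega - 10}\right|}{2}}}{5}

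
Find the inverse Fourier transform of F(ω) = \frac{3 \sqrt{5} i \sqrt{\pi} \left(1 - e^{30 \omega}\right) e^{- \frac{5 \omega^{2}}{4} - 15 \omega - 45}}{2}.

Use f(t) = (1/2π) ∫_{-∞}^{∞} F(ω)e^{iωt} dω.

f(t) = 3 e^{- \frac{t^{2}}{5}} \sin{\left(6 t \right)}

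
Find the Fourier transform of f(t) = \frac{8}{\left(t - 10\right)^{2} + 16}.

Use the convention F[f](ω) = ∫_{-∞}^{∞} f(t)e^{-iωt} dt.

F(ω) = 2 \pi e^{- 10 i \omega - 4 \left|{\omega}\right|}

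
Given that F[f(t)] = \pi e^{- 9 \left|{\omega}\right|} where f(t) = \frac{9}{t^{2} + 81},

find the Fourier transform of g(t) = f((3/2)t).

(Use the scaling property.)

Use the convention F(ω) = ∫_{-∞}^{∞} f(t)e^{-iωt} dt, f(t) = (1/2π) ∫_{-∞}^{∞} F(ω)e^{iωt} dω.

F[g](ω) = \frac{2 \pi e^{- 6 \left|{\omega}\right|}}{3}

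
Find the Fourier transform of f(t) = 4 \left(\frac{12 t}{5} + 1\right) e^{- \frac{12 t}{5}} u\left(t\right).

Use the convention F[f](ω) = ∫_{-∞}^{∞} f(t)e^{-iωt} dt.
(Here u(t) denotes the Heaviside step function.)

F(ω) = \frac{20 \left(- 5 i \omega - 24\right)}{25 \omega^{2} - 120 i \omega - 144}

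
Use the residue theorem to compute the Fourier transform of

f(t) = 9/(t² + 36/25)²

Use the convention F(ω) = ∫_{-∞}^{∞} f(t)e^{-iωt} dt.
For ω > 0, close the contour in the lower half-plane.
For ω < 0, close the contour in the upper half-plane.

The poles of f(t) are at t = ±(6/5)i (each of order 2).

Let g(z) = f(z)e^{-iωz}; for large |z| the factor e^{-iωz} decays in the lower half-plane when ω > 0 and in the upper half-plane when ω < 0.

Case ω > 0 (lower half-plane, clockwise contour ⇒ F(ω) = -2πi·ΣRes):
  Res_{z = - \frac{6 i}{5}} g(z) = \frac{25 i \left(6 \omega + 5\right) e^{- \frac{6 \omega}{5}}}{96} (pole of order 2)
  F(ω) = -2πi·ΣRes = \frac{25 \pi \left(6 \omega + 5\right) e^{- \frac{6 \omega}{5}}}{48}

Case ω < 0 (upper half-plane, counterclockwise contour ⇒ F(ω) = +2πi·ΣRes):
  Res_{z = \frac{6 i}{5}} g(z) = \frac{25 i \left(6 \omega - 5\right) e^{\frac{6 \omega}{5}}}{96} (pole of order 2)
  F(ω) = 2πi·ΣRes = \frac{25 \pi \left(5 - 6 \omega\right) e^{\frac{6 \omega}{5}}}{48}

Both cases combine into a single formula in |ω|:

F(ω) = \frac{25 \pi \left(6 \left|{\omega}\right| + 5\right) e^{- \frac{6 \left|{\omega}\right|}{5}}}{48}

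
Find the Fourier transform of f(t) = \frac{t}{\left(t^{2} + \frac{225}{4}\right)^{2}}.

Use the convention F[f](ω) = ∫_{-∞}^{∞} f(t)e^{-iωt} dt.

F(ω) = - \frac{i \pi \omega e^{- \frac{15 \left|{\omega}\right|}{2}}}{15}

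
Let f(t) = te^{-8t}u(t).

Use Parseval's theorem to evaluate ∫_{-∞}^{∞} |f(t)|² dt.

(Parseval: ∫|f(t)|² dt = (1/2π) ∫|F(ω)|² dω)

∫|f(t)|² dt = \frac{1}{2048}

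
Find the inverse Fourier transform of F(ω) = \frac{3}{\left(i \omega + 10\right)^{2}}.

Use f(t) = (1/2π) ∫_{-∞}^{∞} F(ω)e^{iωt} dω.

f(t) = 3 t e^{- 10 t} u\left(t\right)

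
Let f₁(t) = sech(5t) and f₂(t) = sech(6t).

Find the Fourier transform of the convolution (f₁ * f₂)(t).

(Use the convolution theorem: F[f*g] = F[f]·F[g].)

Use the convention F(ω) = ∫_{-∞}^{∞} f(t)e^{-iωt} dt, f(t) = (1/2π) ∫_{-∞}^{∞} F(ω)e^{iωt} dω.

F[f₁*f₂](ω) = \frac{\pi^{2}}{30 \cosh{\left(\frac{\pi \omega}{12} \right)} \cosh{\left(\frac{\pi \omega}{10} \right)}}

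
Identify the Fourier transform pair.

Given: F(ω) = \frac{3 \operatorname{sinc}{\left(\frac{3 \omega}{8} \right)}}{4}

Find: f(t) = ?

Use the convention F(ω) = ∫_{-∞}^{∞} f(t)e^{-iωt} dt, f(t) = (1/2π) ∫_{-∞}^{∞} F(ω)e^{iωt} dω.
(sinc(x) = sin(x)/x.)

f(t) = \begin{cases} 1 & \text{for}\: \left|{t}\right| < \frac{3}{8} \\0 & \text{otherwise} \end{cases}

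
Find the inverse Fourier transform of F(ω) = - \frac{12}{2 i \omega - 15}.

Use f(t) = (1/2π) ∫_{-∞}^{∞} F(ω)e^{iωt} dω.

f(t) = 6 e^{\frac{15 t}{2}} u\left(- t\right)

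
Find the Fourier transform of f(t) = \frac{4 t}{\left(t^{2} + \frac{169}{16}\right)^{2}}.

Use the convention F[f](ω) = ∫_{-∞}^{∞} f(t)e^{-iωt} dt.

F(ω) = - \frac{8 i \pi \omega e^{- \frac{13 \left|{\omega}\right|}{4}}}{13}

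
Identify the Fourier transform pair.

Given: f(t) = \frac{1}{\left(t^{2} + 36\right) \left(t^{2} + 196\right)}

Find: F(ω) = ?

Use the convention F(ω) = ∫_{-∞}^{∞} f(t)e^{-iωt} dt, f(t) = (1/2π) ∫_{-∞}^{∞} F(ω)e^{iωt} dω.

F(ω) = \frac{\pi \left(7 e^{8 \left|{\omega}\right|} - 3\right) e^{- 14 \left|{\omega}\right|}}{6720}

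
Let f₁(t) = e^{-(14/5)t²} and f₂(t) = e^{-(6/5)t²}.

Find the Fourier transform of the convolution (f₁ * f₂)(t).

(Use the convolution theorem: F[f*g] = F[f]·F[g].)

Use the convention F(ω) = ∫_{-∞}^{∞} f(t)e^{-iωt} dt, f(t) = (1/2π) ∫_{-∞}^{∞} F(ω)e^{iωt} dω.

F[f₁*f₂](ω) = \frac{5 \sqrt{21} \pi e^{- \frac{25 \omega^{2}}{84}}}{42}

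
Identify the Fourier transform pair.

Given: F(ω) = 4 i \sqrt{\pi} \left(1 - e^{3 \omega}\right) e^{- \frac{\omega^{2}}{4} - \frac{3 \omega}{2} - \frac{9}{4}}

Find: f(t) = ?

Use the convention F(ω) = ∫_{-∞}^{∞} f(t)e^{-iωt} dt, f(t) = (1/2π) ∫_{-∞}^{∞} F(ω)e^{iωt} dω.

f(t) = 8 e^{- t^{2}} \sin{\left(3 t \right)}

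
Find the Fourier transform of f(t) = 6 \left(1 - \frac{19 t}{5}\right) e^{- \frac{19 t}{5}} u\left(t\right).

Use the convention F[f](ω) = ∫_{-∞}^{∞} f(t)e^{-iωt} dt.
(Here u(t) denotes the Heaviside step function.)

F(ω) = \frac{150 i \omega}{- 25 \omega^{2} + 190 i \omega + 361}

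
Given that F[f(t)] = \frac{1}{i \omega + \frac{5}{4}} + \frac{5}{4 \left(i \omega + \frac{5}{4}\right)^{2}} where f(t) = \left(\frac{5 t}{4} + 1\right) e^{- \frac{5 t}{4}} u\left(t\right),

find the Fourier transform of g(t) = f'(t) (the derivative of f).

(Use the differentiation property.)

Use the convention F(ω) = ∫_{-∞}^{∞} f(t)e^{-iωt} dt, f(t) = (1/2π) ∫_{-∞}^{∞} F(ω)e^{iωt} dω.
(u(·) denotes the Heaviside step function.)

F[g](ω) = \frac{8 \omega \left(2 \omega - 5 i\right)}{16 \omega^{2} - 40 i \omega - 25}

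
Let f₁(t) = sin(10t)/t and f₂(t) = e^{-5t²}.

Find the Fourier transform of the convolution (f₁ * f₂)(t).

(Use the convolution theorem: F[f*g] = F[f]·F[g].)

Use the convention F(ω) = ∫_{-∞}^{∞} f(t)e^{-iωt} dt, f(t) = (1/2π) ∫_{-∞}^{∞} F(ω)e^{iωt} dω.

F[f₁*f₂](ω) = \begin{cases} \frac{\sqrt{5} \pi^{\frac{3}{2}} e^{- \frac{\omega^{2}}{20}}}{5} & \text{for}\: \omega > -10 \wedge \omega < 10 \\0 & \text{otherwise} \end{cases}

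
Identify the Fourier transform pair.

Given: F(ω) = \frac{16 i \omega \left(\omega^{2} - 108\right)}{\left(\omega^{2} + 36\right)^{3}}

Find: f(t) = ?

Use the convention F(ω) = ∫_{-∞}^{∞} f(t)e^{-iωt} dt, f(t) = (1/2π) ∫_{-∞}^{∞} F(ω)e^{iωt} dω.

f(t) = 4 t e^{- 6 \left|{t}\right|} \left|{t}\right|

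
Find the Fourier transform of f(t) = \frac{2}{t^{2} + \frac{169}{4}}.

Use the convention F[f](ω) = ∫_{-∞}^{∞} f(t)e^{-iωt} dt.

F(ω) = \frac{4 \pi e^{- \frac{13 \left|{\omega}\right|}{2}}}{13}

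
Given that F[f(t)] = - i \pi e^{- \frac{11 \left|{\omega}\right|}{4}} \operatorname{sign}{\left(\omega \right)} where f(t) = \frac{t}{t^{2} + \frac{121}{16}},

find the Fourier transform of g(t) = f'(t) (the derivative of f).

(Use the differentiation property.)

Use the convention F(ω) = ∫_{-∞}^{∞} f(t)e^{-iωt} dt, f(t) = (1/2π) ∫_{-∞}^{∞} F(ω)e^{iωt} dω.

F[g](ω) = \pi \omega e^{- \frac{11 \left|{\omega}\right|}{4}} \operatorname{sign}{\left(\omega \right)}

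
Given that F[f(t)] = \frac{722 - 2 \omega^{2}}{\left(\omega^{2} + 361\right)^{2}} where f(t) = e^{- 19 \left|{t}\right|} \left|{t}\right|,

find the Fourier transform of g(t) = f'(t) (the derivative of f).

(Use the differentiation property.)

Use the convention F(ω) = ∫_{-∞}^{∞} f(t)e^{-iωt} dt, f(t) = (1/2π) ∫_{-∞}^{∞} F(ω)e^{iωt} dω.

F[g](ω) = - \frac{2 i \omega \left(\omega^{2} - 361\right)}{\left(\omega^{2} + 361\right)^{2}}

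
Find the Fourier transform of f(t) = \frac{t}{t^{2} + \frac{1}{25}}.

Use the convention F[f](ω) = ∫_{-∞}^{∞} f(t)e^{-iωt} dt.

F(ω) = - i \pi e^{- \frac{\left|{\omega}\right|}{5}} \operatorname{sign}{\left(\omega \right)}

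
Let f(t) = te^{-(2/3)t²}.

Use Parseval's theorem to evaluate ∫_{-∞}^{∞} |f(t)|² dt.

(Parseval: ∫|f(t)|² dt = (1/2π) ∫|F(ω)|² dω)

∫|f(t)|² dt = \frac{3 \sqrt{3} \sqrt{\pi}}{16}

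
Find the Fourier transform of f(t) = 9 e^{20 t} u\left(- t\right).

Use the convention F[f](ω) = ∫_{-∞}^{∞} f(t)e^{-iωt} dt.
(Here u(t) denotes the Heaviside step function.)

F(ω) = - \frac{9}{i \omega - 20}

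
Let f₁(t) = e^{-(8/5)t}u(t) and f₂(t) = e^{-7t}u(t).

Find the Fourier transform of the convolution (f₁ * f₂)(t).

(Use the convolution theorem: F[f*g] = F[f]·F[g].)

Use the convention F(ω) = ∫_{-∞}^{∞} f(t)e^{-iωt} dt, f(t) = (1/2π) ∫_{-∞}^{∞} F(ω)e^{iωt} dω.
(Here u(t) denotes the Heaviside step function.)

F[f₁*f₂](ω) = \frac{5}{\left(i \omega + 7\right) \left(5 i \omega + 8\right)}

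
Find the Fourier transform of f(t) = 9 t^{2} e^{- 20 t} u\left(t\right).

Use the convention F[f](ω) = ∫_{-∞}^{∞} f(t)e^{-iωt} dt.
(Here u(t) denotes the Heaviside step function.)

F(ω) = \frac{18}{\left(i \omega + 20\right)^{3}}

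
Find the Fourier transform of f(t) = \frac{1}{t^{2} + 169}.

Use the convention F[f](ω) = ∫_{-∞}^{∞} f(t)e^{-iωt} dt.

F(ω) = \frac{\pi e^{- 13 \left|{\omega}\right|}}{13}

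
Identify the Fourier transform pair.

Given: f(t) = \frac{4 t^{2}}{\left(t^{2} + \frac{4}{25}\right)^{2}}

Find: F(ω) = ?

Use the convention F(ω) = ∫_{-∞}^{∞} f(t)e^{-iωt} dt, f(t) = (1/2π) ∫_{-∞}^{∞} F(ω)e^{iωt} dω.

F(ω) = \pi \left(5 - 2 \left|{\omega}\right|\right) e^{- \frac{2 \left|{\omega}\right|}{5}}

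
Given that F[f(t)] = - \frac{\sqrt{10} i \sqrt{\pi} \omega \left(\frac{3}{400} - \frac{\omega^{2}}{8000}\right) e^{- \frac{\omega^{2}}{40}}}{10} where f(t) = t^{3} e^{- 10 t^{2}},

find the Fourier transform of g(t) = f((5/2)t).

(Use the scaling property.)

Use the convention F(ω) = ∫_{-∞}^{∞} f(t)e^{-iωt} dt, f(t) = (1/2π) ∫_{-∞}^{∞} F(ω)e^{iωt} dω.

F[g](ω) = \frac{\sqrt{10} i \sqrt{\pi} \omega \left(\omega^{2} - 375\right) e^{- \frac{\omega^{2}}{250}}}{3125000}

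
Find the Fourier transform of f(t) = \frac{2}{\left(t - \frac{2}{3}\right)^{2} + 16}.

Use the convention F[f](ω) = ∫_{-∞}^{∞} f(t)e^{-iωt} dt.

F(ω) = \frac{\pi e^{- \frac{2 i \omega}{3} - 4 \left|{\omega}\right|}}{2}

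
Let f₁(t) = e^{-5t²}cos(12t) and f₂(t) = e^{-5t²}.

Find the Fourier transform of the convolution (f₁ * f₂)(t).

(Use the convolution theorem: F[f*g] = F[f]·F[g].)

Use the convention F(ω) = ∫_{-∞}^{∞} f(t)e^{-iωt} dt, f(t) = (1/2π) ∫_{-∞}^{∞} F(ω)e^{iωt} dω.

F[f₁*f₂](ω) = \frac{\pi \left(e^{\frac{12 \omega}{5}} + 1\right) e^{- \frac{\omega^{2}}{10} - \frac{6 \omega}{5} - \frac{36}{5}}}{10}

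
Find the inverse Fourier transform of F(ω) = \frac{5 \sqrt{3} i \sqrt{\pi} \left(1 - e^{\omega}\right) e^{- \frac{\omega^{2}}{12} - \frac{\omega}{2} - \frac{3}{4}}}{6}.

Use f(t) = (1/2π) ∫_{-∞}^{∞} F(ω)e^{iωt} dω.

f(t) = 5 e^{- 3 t^{2}} \sin{\left(3 t \right)}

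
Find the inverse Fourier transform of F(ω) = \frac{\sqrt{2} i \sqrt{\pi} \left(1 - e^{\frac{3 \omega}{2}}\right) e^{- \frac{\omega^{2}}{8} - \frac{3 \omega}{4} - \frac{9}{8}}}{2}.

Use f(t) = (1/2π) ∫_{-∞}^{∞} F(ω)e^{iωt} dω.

f(t) = 2 e^{- 2 t^{2}} \sin{\left(3 t \right)}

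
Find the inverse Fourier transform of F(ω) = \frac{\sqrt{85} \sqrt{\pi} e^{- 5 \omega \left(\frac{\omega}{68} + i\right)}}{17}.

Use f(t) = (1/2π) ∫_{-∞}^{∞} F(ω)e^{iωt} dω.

f(t) = e^{- \frac{17 \left(t - 5\right)^{2}}{5}}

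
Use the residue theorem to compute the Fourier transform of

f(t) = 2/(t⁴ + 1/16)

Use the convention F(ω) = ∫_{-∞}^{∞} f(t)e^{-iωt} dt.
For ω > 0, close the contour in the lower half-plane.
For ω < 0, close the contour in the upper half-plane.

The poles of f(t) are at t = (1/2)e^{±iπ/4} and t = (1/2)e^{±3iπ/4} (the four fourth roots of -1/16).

Let g(z) = f(z)e^{-iωz}; for large |z| the factor e^{-iωz} decays in the lower half-plane when ω > 0 and in the upper half-plane when ω < 0.

Case ω > 0 (lower half-plane, clockwise contour ⇒ F(ω) = -2πi·ΣRes):
  Res_{z = - \frac{\sqrt{2}}{4} - \frac{\sqrt{2} i}{4}} g(z) = \sqrt{2} \left(2 + 2 i\right) e^{\frac{\sqrt{2} \omega \left(-1 + i\right)}{4}}
  Res_{z = \frac{\sqrt{2}}{4} - \frac{\sqrt{2} i}{4}} g(z) = \sqrt{2} \left(-2 + 2 i\right) e^{- \frac{\sqrt{2} \omega \left(1 + i\right)}{4}}
  F(ω) = -2πi·ΣRes = 4 \sqrt{2} \pi \left(\left(1 - i\right) e^{\frac{\sqrt{2} i \omega}{2}} + 1 + i\right) e^{- \frac{\sqrt{2} \omega \left(1 + i\right)}{4}} = 16 \pi e^{- \frac{\sqrt{2} \omega}{4}} \sin{\left(\frac{\sqrt{2} \omega}{4} + \frac{\pi}{4} \right)}

Case ω < 0 (upper half-plane, counterclockwise contour ⇒ F(ω) = +2πi·ΣRes):
  Res_{z = \frac{\sqrt{2}}{4} + \frac{\sqrt{2} i}{4}} g(z) = \sqrt{2} \left(-2 - 2 i\right) e^{\frac{\sqrt{2} \omega \left(1 - i\right)}{4}}
  Res_{z = - \frac{\sqrt{2}}{4} + \frac{\sqrt{2} i}{4}} g(z) = \sqrt{2} \left(2 - 2 i\right) e^{\frac{\sqrt{2} \omega \left(1 + i\right)}{4}}
  F(ω) = 2πi·ΣRes = - 4 \sqrt{2} i \pi \left(\left(1 + i\right) e^{\frac{\sqrt{2} \omega \left(1 - i\right)}{4}} - \left(1 - i\right) e^{\frac{\sqrt{2} \omega \left(1 + i\right)}{4}}\right) = 16 \pi e^{\frac{\sqrt{2} \omega}{4}} \cos{\left(\frac{\sqrt{2} \omega}{4} + \frac{\pi}{4} \right)}

Both cases combine into a single formula in |ω|:

F(ω) = 16 \pi e^{- \frac{\sqrt{2} \left|{\omega}\right|}{4}} \sin{\left(\frac{\sqrt{2} \left|{\omega}\right|}{4} + \frac{\pi}{4} \right)}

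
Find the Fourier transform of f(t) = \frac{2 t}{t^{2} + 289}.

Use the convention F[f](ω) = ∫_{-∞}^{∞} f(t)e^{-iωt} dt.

F(ω) = - 2 i \pi e^{- 17 \left|{\omega}\right|} \operatorname{sign}{\left(\omega \right)}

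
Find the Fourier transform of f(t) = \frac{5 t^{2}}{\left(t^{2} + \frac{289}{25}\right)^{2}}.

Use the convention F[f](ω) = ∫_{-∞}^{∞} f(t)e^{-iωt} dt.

F(ω) = \frac{5 \pi \left(5 - 17 \left|{\omega}\right|\right) e^{- \frac{17 \left|{\omega}\right|}{5}}}{34}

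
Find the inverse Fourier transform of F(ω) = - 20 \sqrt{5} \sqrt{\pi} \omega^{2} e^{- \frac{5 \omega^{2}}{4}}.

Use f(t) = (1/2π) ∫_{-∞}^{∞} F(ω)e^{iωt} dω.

f(t) = 4 \left(\frac{4 t^{2}}{5} - 2\right) e^{- \frac{t^{2}}{5}}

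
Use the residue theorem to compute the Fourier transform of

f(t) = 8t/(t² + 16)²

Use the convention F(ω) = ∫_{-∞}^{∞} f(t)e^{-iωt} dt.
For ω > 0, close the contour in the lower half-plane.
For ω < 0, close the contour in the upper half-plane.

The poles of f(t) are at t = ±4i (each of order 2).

Let g(z) = f(z)e^{-iωz}; for large |z| the factor e^{-iωz} decays in the lower half-plane when ω > 0 and in the upper half-plane when ω < 0.

Case ω > 0 (lower half-plane, clockwise contour ⇒ F(ω) = -2πi·ΣRes):
  Res_{z = - 4 i} g(z) = \frac{\omega e^{- 4 \omega}}{2} (pole of order 2)
  F(ω) = -2πi·ΣRes = - i \pi \omega e^{- 4 \omega}

Case ω < 0 (upper half-plane, counterclockwise contour ⇒ F(ω) = +2πi·ΣRes):
  Res_{z = 4 i} g(z) = - \frac{\omega e^{4 \omega}}{2} (pole of order 2)
  F(ω) = 2πi·ΣRes = - i \pi \omega e^{4 \omega}

Both cases combine into a single formula in |ω|:

F(ω) = - i \pi \omega e^{- 4 \left|{\omega}\right|}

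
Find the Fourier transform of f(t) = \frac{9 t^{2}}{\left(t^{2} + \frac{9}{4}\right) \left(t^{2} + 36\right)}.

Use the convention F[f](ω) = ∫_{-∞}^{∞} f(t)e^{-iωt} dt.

F(ω) = \frac{8 \pi e^{- 6 \left|{\omega}\right|}}{5} - \frac{2 \pi e^{- \frac{3 \left|{\omega}\right|}{2}}}{5}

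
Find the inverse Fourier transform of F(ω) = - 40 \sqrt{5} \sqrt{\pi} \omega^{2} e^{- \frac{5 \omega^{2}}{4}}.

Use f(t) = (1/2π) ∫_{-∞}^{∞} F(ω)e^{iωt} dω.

f(t) = 8 \left(\frac{4 t^{2}}{5} - 2\right) e^{- \frac{t^{2}}{5}}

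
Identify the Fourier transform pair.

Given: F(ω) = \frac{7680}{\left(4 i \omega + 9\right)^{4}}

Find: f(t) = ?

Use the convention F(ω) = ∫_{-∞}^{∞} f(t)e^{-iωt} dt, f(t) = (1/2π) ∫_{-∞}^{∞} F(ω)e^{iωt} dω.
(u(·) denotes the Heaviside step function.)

f(t) = 5 t^{3} e^{- \frac{9 t}{4}} u\left(t\right)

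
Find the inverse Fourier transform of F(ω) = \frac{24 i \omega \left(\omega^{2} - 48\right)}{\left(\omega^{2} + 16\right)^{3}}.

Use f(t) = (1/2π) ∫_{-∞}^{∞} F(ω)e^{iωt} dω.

f(t) = 6 t e^{- 4 \left|{t}\right|} \left|{t}\right|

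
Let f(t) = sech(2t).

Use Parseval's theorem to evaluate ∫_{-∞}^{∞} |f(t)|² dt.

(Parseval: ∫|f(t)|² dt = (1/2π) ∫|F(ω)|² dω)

∫|f(t)|² dt = 1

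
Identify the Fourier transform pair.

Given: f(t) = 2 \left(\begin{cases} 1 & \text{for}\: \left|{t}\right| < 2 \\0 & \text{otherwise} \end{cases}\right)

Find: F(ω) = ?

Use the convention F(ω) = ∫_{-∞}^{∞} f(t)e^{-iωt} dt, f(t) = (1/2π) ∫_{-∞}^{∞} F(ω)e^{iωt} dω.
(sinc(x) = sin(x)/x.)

F(ω) = 8 \operatorname{sinc}{\left(2 \omega \right)}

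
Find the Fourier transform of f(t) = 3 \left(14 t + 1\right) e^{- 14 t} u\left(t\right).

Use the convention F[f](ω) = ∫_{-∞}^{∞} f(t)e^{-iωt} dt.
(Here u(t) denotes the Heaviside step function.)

F(ω) = \frac{3 \left(- i \omega - 28\right)}{\omega^{2} - 28 i \omega - 196}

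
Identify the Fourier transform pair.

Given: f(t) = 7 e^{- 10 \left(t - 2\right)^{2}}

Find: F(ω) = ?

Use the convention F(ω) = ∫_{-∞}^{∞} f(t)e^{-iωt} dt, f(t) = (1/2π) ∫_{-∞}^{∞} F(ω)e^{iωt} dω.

F(ω) = \frac{7 \sqrt{10} \sqrt{\pi} e^{- \frac{\omega \left(\omega + 80 i\right)}{40}}}{10}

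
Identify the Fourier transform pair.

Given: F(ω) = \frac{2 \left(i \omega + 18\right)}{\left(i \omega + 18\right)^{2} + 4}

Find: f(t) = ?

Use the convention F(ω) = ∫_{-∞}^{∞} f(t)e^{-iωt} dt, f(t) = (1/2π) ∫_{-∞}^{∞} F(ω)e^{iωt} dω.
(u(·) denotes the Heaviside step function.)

f(t) = 2 e^{- 18 t} \cos{\left(2 t \right)} u\left(t\right)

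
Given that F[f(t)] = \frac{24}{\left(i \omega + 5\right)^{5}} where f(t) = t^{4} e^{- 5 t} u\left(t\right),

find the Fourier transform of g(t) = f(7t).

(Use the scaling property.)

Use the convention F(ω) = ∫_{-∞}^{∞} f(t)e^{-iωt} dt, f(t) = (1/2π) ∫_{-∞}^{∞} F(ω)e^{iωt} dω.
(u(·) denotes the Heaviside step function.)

F[g](ω) = \frac{57624}{\left(i \omega + 35\right)^{5}}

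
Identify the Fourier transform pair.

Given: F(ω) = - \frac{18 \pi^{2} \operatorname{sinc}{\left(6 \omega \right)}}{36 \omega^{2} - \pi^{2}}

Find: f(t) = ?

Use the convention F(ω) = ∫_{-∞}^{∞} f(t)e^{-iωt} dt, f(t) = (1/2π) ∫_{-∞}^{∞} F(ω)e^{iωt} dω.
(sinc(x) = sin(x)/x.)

f(t) = 3 \left(\begin{cases} \cos^{2}{\left(\frac{\pi t}{12} \right)} & \text{for}\: \left|{t}\right| < 6 \\0 & \text{otherwise} \end{cases}\right)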